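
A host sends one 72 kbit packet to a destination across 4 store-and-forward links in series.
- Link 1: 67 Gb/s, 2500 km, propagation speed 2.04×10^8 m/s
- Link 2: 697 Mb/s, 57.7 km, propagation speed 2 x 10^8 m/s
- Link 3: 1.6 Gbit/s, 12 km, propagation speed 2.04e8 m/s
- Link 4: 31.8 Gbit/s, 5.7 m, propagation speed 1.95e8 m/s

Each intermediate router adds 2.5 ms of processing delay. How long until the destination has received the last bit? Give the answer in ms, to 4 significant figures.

L = 72000 bits.
Transmission delays (L/R per hop): 0.00107463, 0.1033, 0.045, 0.00226415 ms; sum = 0.151639 ms.
Propagation delays (d/s per hop): 12.2549, 0.2885, 0.0588235, 2.92308e-05 ms; sum = 12.6023 ms.
Processing at 3 router(s): 3 × 2.5 ms = 7.5 ms.
End-to-end = 20.25 ms.

20.25 ms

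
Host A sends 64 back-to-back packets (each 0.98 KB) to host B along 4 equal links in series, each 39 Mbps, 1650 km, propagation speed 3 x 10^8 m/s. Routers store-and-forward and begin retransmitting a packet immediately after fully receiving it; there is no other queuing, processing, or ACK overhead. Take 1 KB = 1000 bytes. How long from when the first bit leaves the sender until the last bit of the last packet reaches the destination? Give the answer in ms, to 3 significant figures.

35.5 ms

Per-hop transmission t_tx = L/R = 7840/39000000 = 0.201026 ms.
Per-hop propagation t_prop = 1650000/300000000 = 5.5 ms.
Pipeline fill: first packet needs 4·t_tx to clear all hops; remaining 63 packets each add one t_tx.
Total = (4+64-1)·t_tx + 4·t_prop = 67·0.201026 + 4·5.5 = 35.5 ms.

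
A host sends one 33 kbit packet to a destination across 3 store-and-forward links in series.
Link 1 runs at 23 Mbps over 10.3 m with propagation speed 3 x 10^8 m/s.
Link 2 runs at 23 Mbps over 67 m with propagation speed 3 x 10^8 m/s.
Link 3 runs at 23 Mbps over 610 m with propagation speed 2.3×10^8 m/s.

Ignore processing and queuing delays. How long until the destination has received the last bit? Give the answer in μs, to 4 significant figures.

L = 33000 bits.
Transmission delay per hop = L/R = 33000/23000000 = 1434.78 μs; 3 hops → 4304.35 μs.
Propagation delays (d/s per hop): 0.0343333, 0.223333, 2.65217 μs; sum = 2.90984 μs.
End-to-end = 4307 μs.

4307 μs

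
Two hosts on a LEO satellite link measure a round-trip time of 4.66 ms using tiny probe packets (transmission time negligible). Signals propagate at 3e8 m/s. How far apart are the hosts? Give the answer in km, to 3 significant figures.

699 km

One-way propagation = RTT/2 = 2.33 ms.
d = s × t = 300000000 × 0.00233 = 699 km.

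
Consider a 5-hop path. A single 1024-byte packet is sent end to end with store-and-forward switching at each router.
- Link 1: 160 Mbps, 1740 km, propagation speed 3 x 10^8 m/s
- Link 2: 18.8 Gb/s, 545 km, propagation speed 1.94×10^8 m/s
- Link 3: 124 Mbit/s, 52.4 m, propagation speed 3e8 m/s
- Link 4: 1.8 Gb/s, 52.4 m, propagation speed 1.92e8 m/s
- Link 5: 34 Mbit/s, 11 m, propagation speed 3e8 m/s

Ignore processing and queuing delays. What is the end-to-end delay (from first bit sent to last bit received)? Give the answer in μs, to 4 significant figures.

L = 1024 × 8 = 8192 bits.
Transmission delays (L/R per hop): 51.2, 0.435745, 66.0645, 4.55111, 240.941 μs; sum = 363.193 μs.
Propagation delays (d/s per hop): 5800, 2809.28, 0.174667, 0.272917, 0.0366667 μs; sum = 8609.76 μs.
End-to-end = 8973 μs.

8973 μs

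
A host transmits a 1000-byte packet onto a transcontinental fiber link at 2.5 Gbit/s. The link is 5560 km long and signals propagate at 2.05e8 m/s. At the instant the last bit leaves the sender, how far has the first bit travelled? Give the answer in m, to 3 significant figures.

656 m

t_tx = L/R = 8000/2500000000 = 3.2e-06 s.
Distance = s × t_tx = 2.05e+08 × 3.2e-06 = 656 m.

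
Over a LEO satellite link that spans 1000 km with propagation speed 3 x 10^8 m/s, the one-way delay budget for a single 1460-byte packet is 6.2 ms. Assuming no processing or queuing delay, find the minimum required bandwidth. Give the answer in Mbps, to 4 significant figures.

L = 11680 bits.
Propagation delay = 1000000 / 300000000 = 3.33333 ms.
Transmission budget = 6.2 − 3.33333 = 2.86667 ms.
R ≥ L / t_tx = 11680 bits / 0.00286667 s = 4.074 Mbps.

4.074 Mbps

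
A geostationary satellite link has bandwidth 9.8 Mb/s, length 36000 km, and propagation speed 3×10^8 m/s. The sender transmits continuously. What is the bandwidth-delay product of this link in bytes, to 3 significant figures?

Propagation delay = 36000000 / 300000000 = 0.12 s.
BDP = R × t_prop = 9800000 × 0.12 = 1176000 bits.
In bytes: 1176000/8 = 147000 bytes.

147000 bytes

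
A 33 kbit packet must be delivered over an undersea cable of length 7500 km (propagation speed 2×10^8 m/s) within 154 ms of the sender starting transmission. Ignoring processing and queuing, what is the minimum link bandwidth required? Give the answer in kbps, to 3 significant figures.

283 kbps

Propagation delay = 7500000 / 200000000 = 37.5 ms.
Transmission budget = 154 − 37.5 = 116.5 ms.
R ≥ L / t_tx = 33000 bits / 0.1165 s = 283 kbps.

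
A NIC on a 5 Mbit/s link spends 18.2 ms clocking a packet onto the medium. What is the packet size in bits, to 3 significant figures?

L = R × t_tx = 5000000 b/s × 0.0182 s = 91000 bits.

91000 bits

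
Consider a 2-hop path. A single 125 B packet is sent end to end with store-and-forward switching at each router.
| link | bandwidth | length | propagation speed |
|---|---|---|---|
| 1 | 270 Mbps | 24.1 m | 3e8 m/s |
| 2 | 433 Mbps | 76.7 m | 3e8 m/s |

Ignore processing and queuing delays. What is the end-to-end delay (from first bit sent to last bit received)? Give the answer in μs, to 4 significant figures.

L = 125 × 8 = 1000 bits.
Transmission delays (L/R per hop): 3.7037, 2.30947 μs; sum = 6.01317 μs.
Propagation delays (d/s per hop): 0.0803333, 0.255667 μs; sum = 0.336 μs.
End-to-end = 6.349 μs.

6.349 μs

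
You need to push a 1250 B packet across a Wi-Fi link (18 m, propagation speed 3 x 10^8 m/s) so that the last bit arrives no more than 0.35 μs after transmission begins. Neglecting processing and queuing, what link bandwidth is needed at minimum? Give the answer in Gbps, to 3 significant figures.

L = 10000 bits.
Propagation delay = 18 / 300000000 = 0.06 μs.
Transmission budget = 0.35 − 0.06 = 0.29 μs.
R ≥ L / t_tx = 10000 bits / 2.9e-07 s = 34.5 Gbps.

34.5 Gbps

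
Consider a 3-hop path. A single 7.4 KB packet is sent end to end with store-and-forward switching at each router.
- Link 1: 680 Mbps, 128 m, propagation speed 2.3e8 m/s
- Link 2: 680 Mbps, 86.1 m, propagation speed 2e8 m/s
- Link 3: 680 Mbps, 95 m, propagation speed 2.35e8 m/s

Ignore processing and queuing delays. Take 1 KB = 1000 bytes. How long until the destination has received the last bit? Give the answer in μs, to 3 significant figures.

263 μs

L = 59200 bits.
Transmission delay per hop = L/R = 59200/680000000 = 87.0588 μs; 3 hops → 261.176 μs.
Propagation delays (d/s per hop): 0.556522, 0.4305, 0.404255 μs; sum = 1.39128 μs.
End-to-end = 263 μs.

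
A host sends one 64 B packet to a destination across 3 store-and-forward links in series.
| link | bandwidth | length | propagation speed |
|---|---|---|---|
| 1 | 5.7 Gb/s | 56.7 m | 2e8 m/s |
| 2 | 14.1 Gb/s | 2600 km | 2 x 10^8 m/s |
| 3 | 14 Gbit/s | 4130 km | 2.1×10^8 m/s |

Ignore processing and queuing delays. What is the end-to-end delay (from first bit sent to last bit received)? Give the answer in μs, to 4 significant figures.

32670 μs

L = 64 × 8 = 512 bits.
Transmission delays (L/R per hop): 0.0898246, 0.0363121, 0.0365714 μs; sum = 0.162708 μs.
Propagation delays (d/s per hop): 0.2835, 13000, 19666.7 μs; sum = 32667 μs.
End-to-end = 32670 μs.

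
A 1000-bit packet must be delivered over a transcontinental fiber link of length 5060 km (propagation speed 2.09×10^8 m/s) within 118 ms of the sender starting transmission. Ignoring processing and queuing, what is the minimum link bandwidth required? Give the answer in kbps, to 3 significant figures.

10.7 kbps

Propagation delay = 5060000 / 209000000 = 24.2105 ms.
Transmission budget = 118 − 24.2105 = 93.7895 ms.
R ≥ L / t_tx = 1000 bits / 0.0937895 s = 10.7 kbps.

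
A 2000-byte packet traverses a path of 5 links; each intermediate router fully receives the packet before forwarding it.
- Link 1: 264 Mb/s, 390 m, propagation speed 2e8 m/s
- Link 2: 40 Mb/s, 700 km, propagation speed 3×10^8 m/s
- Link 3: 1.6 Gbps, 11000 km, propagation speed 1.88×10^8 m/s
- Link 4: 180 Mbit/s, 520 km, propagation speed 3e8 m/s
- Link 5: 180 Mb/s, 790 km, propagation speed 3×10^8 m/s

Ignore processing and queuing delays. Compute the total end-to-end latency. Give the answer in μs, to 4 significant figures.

L = 2000 × 8 = 16000 bits.
Transmission delays (L/R per hop): 60.6061, 400, 10, 88.8889, 88.8889 μs; sum = 648.384 μs.
Propagation delays (d/s per hop): 1.95, 2333.33, 58510.6, 1733.33, 2633.33 μs; sum = 65212.6 μs.
End-to-end = 65860 μs.

65860 μs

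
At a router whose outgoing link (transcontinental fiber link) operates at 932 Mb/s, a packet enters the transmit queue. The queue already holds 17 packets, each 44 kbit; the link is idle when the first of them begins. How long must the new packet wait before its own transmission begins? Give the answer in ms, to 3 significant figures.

Each queued packet: L/R = 44000/932000000 = 0.0472103 ms.
17 queued → 0.802575 ms.
Queuing delay = 0.803 ms.

0.803 ms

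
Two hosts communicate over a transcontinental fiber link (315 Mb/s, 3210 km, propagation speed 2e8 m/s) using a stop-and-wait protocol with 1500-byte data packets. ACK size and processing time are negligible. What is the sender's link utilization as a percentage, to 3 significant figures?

0.119 %

t_tx = L/R = 12000/315000000 = 3.80952e-05 s.
t_prop = 3210000/200000000 = 0.01605 s; RTT = 0.0321 s.
Cycle = t_tx + RTT = 0.0321381 s.
Utilization = t_tx / cycle = 3.80952e-05/0.0321381 = 0.119 %.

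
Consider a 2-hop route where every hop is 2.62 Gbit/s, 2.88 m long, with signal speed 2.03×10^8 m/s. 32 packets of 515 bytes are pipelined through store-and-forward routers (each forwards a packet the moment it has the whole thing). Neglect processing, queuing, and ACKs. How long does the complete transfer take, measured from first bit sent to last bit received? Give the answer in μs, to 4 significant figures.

51.92 μs

Per-hop transmission t_tx = L/R = 4120/2620000000 = 1.57252 μs.
Per-hop propagation t_prop = 2.88/2.03e+08 = 0.0141872 μs.
Pipeline fill: first packet needs 2·t_tx to clear all hops; remaining 31 packets each add one t_tx.
Total = (2+32-1)·t_tx + 2·t_prop = 33·1.57252 + 2·0.0141872 = 51.92 μs.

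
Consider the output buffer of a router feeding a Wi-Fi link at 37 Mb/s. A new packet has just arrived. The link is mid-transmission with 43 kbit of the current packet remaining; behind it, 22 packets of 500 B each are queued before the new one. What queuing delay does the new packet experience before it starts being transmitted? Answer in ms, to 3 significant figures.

3.54 ms

Each queued packet: L/R = 4000/37000000 = 0.108108 ms.
22 queued → 2.37838 ms.
Plus remaining 43000 bits of current packet: 1.16216 ms.
Queuing delay = 3.54 ms.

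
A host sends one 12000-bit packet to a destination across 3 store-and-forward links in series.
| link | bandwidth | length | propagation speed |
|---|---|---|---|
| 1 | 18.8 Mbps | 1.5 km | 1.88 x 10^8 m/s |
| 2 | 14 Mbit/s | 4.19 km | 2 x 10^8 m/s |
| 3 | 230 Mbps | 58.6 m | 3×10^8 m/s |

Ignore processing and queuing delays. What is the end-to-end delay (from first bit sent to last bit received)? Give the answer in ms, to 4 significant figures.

1.577 ms

Transmission delays (L/R per hop): 0.638298, 0.857143, 0.0521739 ms; sum = 1.54761 ms.
Propagation delays (d/s per hop): 0.00797872, 0.02095, 0.000195333 ms; sum = 0.0291241 ms.
End-to-end = 1.577 ms.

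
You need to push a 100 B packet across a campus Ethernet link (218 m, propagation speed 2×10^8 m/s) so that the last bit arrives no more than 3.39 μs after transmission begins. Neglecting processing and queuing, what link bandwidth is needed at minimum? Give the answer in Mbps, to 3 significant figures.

L = 800 bits.
Propagation delay = 218 / 200000000 = 1.09 μs.
Transmission budget = 3.39 − 1.09 = 2.3 μs.
R ≥ L / t_tx = 800 bits / 2.3e-06 s = 348 Mbps.

348 Mbps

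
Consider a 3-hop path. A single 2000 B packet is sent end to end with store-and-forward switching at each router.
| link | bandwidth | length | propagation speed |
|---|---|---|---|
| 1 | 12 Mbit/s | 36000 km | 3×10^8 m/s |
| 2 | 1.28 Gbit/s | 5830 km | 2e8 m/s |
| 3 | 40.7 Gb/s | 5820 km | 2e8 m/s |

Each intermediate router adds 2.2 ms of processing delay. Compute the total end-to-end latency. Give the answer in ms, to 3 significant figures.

L = 2000 × 8 = 16000 bits.
Transmission delays (L/R per hop): 1.33333, 0.0125, 0.00039312 ms; sum = 1.34623 ms.
Propagation delays (d/s per hop): 120, 29.15, 29.1 ms; sum = 178.25 ms.
Processing at 2 router(s): 2 × 2.2 ms = 4.4 ms.
End-to-end = 184 ms.

184 ms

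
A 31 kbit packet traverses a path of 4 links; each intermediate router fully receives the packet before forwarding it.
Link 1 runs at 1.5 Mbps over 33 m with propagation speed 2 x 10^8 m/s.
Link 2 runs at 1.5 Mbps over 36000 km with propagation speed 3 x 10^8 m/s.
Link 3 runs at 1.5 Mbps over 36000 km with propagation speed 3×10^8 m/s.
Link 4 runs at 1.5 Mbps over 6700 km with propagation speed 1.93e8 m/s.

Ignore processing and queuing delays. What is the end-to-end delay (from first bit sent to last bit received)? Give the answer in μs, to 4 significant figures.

357400 μs

L = 31000 bits.
Transmission delay per hop = L/R = 31000/1500000 = 20666.7 μs; 4 hops → 82666.7 μs.
Propagation delays (d/s per hop): 0.165, 120000, 120000, 34715 μs; sum = 274715 μs.
End-to-end = 357400 μs.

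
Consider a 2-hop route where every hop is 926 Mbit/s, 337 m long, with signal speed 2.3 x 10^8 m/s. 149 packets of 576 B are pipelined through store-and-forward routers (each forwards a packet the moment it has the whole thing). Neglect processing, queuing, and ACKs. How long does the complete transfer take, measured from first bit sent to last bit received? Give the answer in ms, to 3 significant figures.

0.749 ms

Per-hop transmission t_tx = L/R = 4608/926000000 = 0.00497624 ms.
Per-hop propagation t_prop = 337/2.3e+08 = 0.00146522 ms.
Pipeline fill: first packet needs 2·t_tx to clear all hops; remaining 148 packets each add one t_tx.
Total = (2+149-1)·t_tx + 2·t_prop = 150·0.00497624 + 2·0.00146522 = 0.749 ms.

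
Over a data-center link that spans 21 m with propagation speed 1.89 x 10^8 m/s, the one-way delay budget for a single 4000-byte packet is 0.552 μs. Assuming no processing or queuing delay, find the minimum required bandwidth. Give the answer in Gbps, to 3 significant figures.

L = 32000 bits.
Propagation delay = 21 / 189000000 = 0.111111 μs.
Transmission budget = 0.552 − 0.111111 = 0.440889 μs.
R ≥ L / t_tx = 32000 bits / 4.40889e-07 s = 72.6 Gbps.

72.6 Gbps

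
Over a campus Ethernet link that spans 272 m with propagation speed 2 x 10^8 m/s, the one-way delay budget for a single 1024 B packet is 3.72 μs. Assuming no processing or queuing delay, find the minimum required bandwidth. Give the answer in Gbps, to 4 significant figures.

L = 8192 bits.
Propagation delay = 272 / 200000000 = 1.36 μs.
Transmission budget = 3.72 − 1.36 = 2.36 μs.
R ≥ L / t_tx = 8192 bits / 2.36e-06 s = 3.471 Gbps.

3.471 Gbps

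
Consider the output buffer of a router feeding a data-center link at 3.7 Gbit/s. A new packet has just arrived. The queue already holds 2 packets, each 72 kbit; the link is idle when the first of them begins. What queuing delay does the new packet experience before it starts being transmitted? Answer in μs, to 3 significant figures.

38.9 μs

Each queued packet: L/R = 72000/3700000000 = 19.4595 μs.
2 queued → 38.9189 μs.
Queuing delay = 38.9 μs.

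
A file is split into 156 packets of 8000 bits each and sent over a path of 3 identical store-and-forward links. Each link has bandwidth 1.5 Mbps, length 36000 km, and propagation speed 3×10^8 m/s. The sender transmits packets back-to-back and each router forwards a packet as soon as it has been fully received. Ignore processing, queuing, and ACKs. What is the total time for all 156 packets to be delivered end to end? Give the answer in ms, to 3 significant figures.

1200 ms

Per-hop transmission t_tx = L/R = 8000/1500000 = 5.33333 ms.
Per-hop propagation t_prop = 36000000/300000000 = 120 ms.
Pipeline fill: first packet needs 3·t_tx to clear all hops; remaining 155 packets each add one t_tx.
Total = (3+156-1)·t_tx + 3·t_prop = 158·5.33333 + 3·120 = 1200 ms.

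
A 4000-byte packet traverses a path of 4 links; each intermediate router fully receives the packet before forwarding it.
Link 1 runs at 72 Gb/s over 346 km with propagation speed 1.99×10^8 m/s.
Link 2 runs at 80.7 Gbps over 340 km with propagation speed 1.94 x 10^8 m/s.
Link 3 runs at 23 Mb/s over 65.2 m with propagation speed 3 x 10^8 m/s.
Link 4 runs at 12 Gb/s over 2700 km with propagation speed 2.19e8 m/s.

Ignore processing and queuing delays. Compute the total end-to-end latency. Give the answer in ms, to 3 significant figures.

L = 4000 × 8 = 32000 bits.
Transmission delays (L/R per hop): 0.000444444, 0.00039653, 1.3913, 0.00266667 ms; sum = 1.39481 ms.
Propagation delays (d/s per hop): 1.73869, 1.75258, 0.000217333, 12.3288 ms; sum = 15.8203 ms.
End-to-end = 17.2 ms.

17.2 ms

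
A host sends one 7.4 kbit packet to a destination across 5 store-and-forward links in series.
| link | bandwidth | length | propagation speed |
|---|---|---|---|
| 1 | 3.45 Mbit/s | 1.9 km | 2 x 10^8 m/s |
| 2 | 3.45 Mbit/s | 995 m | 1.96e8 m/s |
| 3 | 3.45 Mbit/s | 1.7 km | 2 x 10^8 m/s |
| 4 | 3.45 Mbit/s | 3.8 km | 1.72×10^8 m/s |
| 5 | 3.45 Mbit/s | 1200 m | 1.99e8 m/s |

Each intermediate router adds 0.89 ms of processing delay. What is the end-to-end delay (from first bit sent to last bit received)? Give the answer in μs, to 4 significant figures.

14340 μs

L = 7400 bits.
Transmission delay per hop = L/R = 7400/3450000 = 2144.93 μs; 5 hops → 10724.6 μs.
Propagation delays (d/s per hop): 9.5, 5.07653, 8.5, 22.093, 6.03015 μs; sum = 51.1997 μs.
Processing at 4 router(s): 4 × 0.89 ms = 3560 μs.
End-to-end = 14340 μs.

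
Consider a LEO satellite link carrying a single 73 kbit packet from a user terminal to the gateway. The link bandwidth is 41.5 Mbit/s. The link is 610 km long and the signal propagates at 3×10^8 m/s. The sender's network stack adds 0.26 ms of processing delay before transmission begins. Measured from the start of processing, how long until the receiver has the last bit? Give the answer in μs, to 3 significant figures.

L = 73000 bits.
Transmission delay = L/R = 73000 / 41500000 = 1759.04 μs.
Propagation delay = d/s = 610000 m / 300000000 m/s = 2033.33 μs.
Plus processing delay 0.26 ms = 260 μs.
Total = 4050 μs.

4050 μs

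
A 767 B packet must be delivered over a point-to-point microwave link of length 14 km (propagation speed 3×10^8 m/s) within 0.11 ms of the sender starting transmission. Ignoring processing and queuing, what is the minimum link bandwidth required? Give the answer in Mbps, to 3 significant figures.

L = 6136 bits.
Propagation delay = 14000 / 300000000 = 0.0466667 ms.
Transmission budget = 0.11 − 0.0466667 = 0.0633333 ms.
R ≥ L / t_tx = 6136 bits / 6.33333e-05 s = 96.9 Mbps.

96.9 Mbps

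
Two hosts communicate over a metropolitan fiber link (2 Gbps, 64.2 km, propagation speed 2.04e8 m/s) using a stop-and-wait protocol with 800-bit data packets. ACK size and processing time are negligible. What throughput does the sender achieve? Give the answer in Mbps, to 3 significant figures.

1.27 Mbps

t_tx = L/R = 800/2000000000 = 4e-07 s.
t_prop = 64200/204000000 = 0.000314706 s; RTT = 0.000629412 s.
Cycle = t_tx + RTT = 0.000629812 s.
Throughput = L / cycle = 800 / 0.000629812 = 1.27 Mbps.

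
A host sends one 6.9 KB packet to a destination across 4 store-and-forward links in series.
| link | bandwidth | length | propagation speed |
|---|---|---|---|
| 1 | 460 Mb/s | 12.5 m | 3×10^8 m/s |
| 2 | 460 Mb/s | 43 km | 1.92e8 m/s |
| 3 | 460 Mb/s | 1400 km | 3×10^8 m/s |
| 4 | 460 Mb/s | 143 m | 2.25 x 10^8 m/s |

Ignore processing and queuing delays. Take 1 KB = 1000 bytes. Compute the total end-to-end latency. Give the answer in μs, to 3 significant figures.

L = 55200 bits.
Transmission delay per hop = L/R = 55200/460000000 = 120 μs; 4 hops → 480 μs.
Propagation delays (d/s per hop): 0.0416667, 223.958, 4666.67, 0.635556 μs; sum = 4891.3 μs.
End-to-end = 5370 μs.

5370 μs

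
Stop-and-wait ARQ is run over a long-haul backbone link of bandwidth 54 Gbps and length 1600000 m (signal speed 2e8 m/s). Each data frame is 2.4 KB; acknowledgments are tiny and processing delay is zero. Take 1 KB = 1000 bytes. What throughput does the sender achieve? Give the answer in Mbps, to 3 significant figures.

1.20 Mbps

t_tx = L/R = 19200/54000000000 = 3.55556e-07 s.
t_prop = 1600000/200000000 = 0.008 s; RTT = 0.016 s.
Cycle = t_tx + RTT = 0.0160004 s.
Throughput = L / cycle = 19200 / 0.0160004 = 1.20 Mbps.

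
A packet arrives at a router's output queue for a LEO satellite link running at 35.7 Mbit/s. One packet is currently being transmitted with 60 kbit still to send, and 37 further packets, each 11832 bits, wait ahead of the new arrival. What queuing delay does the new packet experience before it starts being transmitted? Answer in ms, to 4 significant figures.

Each queued packet: L/R = 11832/35700000 = 0.331429 ms.
37 queued → 12.2629 ms.
Plus remaining 60000 bits of current packet: 1.68067 ms.
Queuing delay = 13.94 ms.

13.94 ms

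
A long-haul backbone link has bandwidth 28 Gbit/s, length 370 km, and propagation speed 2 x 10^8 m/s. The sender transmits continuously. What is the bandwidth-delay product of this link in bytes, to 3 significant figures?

6480000 bytes

Propagation delay = 370000 / 200000000 = 0.00185 s.
BDP = R × t_prop = 28000000000 × 0.00185 = 51800000 bits.
In bytes: 51800000/8 = 6480000 bytes.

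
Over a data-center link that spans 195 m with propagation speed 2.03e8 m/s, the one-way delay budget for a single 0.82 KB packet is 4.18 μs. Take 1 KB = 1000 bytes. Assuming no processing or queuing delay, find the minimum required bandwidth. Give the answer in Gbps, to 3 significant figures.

L = 6560 bits.
Propagation delay = 195 / 2.03e+08 = 0.960591 μs.
Transmission budget = 4.18 − 0.960591 = 3.21941 μs.
R ≥ L / t_tx = 6560 bits / 3.21941e-06 s = 2.04 Gbps.

2.04 Gbps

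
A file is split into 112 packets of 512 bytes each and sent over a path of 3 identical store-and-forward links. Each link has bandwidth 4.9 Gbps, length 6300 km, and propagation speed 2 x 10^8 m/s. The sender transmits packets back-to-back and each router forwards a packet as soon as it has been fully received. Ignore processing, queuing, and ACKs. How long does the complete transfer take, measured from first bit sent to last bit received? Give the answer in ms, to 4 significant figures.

Per-hop transmission t_tx = L/R = 4096/4900000000 = 0.000835918 ms.
Per-hop propagation t_prop = 6300000/200000000 = 31.5 ms.
Pipeline fill: first packet needs 3·t_tx to clear all hops; remaining 111 packets each add one t_tx.
Total = (3+112-1)·t_tx + 3·t_prop = 114·0.000835918 + 3·31.5 = 94.60 ms.

94.60 ms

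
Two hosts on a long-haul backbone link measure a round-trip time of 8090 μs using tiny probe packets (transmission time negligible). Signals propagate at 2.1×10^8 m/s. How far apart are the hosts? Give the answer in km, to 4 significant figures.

849.5 km

One-way propagation = RTT/2 = 4045 μs.
d = s × t = 210000000 × 0.004045 = 849.5 km.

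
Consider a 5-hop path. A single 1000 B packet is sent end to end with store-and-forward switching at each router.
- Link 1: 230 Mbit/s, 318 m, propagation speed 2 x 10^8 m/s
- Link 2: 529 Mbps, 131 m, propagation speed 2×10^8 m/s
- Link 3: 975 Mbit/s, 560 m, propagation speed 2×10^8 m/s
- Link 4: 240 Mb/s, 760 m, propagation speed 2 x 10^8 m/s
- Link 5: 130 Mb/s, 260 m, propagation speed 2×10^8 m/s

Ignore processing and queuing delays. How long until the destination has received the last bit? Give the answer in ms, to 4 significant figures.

L = 1000 × 8 = 8000 bits.
Transmission delays (L/R per hop): 0.0347826, 0.0151229, 0.00820513, 0.0333333, 0.0615385 ms; sum = 0.152982 ms.
Propagation delays (d/s per hop): 0.00159, 0.000655, 0.0028, 0.0038, 0.0013 ms; sum = 0.010145 ms.
End-to-end = 0.1631 ms.

0.1631 ms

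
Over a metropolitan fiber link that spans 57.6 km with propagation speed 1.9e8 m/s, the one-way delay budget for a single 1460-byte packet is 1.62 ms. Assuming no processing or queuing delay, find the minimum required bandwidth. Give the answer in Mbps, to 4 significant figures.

8.870 Mbps

L = 11680 bits.
Propagation delay = 57600 / 190000000 = 0.303158 ms.
Transmission budget = 1.62 − 0.303158 = 1.31684 ms.
R ≥ L / t_tx = 11680 bits / 0.00131684 s = 8.870 Mbps.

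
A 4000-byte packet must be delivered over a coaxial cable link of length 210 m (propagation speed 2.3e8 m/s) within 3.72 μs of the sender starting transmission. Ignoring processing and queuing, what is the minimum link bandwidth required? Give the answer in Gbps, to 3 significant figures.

11.4 Gbps

L = 32000 bits.
Propagation delay = 210 / 2.3e+08 = 0.913043 μs.
Transmission budget = 3.72 − 0.913043 = 2.80696 μs.
R ≥ L / t_tx = 32000 bits / 2.80696e-06 s = 11.4 Gbps.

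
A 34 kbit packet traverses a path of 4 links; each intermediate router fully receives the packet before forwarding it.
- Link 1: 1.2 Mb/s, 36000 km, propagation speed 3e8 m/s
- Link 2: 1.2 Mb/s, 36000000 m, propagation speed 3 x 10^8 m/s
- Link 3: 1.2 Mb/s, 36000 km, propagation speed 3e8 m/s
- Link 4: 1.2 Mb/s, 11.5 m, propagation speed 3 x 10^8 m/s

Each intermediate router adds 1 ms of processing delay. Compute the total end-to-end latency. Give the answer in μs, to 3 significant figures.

L = 34000 bits.
Transmission delay per hop = L/R = 34000/1200000 = 28333.3 μs; 4 hops → 113333 μs.
Propagation delays (d/s per hop): 120000, 120000, 120000, 0.0383333 μs; sum = 360000 μs.
Processing at 3 router(s): 3 × 1 ms = 3000 μs.
End-to-end = 476000 μs.

476000 μs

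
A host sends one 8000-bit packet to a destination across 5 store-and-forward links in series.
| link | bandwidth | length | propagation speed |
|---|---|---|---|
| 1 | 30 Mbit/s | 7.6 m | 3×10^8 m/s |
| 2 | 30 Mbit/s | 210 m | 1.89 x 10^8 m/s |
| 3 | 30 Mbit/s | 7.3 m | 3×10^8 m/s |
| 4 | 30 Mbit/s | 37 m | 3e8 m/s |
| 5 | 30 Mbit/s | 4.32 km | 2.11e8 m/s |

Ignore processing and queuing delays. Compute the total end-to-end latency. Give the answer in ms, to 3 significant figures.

1.36 ms

Transmission delay per hop = L/R = 8000/30000000 = 0.266667 ms; 5 hops → 1.33333 ms.
Propagation delays (d/s per hop): 2.53333e-05, 0.00111111, 2.43333e-05, 0.000123333, 0.0204739 ms; sum = 0.021758 ms.
End-to-end = 1.36 ms.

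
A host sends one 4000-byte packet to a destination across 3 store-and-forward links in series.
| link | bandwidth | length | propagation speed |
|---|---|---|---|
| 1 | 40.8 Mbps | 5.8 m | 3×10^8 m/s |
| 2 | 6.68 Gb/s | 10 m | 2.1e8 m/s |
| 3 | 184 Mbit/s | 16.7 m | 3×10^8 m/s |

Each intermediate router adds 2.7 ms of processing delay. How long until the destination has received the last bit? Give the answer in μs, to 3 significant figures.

L = 4000 × 8 = 32000 bits.
Transmission delays (L/R per hop): 784.314, 4.79042, 173.913 μs; sum = 963.017 μs.
Propagation delays (d/s per hop): 0.0193333, 0.047619, 0.0556667 μs; sum = 0.122619 μs.
Processing at 2 router(s): 2 × 2.7 ms = 5400 μs.
End-to-end = 6360 μs.

6360 μs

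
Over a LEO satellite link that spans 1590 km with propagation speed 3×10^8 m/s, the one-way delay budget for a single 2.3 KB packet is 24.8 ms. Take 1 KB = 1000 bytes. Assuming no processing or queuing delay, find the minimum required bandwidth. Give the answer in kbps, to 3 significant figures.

L = 18400 bits.
Propagation delay = 1590000 / 300000000 = 5.3 ms.
Transmission budget = 24.8 − 5.3 = 19.5 ms.
R ≥ L / t_tx = 18400 bits / 0.0195 s = 944 kbps.

944 kbps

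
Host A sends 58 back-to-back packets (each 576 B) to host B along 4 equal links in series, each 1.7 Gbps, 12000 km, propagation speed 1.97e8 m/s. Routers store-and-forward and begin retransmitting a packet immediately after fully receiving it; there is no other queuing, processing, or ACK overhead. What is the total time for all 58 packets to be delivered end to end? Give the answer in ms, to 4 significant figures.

243.8 ms

Per-hop transmission t_tx = L/R = 4608/1700000000 = 0.00271059 ms.
Per-hop propagation t_prop = 12000000/197000000 = 60.9137 ms.
Pipeline fill: first packet needs 4·t_tx to clear all hops; remaining 57 packets each add one t_tx.
Total = (4+58-1)·t_tx + 4·t_prop = 61·0.00271059 + 4·60.9137 = 243.8 ms.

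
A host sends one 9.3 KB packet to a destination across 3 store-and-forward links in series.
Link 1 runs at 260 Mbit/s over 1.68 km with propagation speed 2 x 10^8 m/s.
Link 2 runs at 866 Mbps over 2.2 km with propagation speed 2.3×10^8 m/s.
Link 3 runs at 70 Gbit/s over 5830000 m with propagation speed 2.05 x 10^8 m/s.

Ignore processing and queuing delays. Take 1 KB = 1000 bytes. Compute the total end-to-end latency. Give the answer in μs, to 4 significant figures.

28830 μs

L = 74400 bits.
Transmission delays (L/R per hop): 286.154, 85.9122, 1.06286 μs; sum = 373.129 μs.
Propagation delays (d/s per hop): 8.4, 9.56522, 28439 μs; sum = 28457 μs.
End-to-end = 28830 μs.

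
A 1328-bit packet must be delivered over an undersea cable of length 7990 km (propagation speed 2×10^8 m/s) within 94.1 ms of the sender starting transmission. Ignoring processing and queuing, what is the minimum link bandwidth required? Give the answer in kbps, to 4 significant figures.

24.52 kbps

Propagation delay = 7990000 / 200000000 = 39.95 ms.
Transmission budget = 94.1 − 39.95 = 54.15 ms.
R ≥ L / t_tx = 1328 bits / 0.05415 s = 24.52 kbps.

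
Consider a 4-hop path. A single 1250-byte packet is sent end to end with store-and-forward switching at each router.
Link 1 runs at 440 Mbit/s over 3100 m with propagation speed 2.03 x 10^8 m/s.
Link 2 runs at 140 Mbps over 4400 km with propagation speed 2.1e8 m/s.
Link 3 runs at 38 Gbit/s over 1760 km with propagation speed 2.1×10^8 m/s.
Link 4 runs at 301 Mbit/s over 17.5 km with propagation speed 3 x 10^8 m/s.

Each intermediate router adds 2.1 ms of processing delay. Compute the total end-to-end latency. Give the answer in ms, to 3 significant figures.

35.8 ms

L = 1250 × 8 = 10000 bits.
Transmission delays (L/R per hop): 0.0227273, 0.0714286, 0.000263158, 0.0332226 ms; sum = 0.127642 ms.
Propagation delays (d/s per hop): 0.0152709, 20.9524, 8.38095, 0.0583333 ms; sum = 29.4069 ms.
Processing at 3 router(s): 3 × 2.1 ms = 6.3 ms.
End-to-end = 35.8 ms.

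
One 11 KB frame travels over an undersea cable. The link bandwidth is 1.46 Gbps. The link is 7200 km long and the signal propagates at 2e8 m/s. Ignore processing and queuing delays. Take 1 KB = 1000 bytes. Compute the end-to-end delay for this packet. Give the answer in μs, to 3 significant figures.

L = 88000 bits.
Transmission delay = L/R = 88000 / 1460000000 = 60.274 μs.
Propagation delay = d/s = 7200000 m / 200000000 m/s = 36000 μs.
Total = 36100 μs.

36100 μs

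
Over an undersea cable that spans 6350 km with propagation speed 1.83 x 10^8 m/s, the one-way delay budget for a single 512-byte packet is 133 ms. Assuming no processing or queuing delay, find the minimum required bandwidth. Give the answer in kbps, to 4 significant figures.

41.67 kbps

L = 4096 bits.
Propagation delay = 6350000 / 183000000 = 34.6995 ms.
Transmission budget = 133 − 34.6995 = 98.3005 ms.
R ≥ L / t_tx = 4096 bits / 0.0983005 s = 41.67 kbps.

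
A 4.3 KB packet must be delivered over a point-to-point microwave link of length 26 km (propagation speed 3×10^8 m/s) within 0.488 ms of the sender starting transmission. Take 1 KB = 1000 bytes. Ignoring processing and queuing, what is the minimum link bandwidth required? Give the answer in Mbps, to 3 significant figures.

85.7 Mbps

L = 34400 bits.
Propagation delay = 26000 / 300000000 = 0.0866667 ms.
Transmission budget = 0.488 − 0.0866667 = 0.401333 ms.
R ≥ L / t_tx = 34400 bits / 0.000401333 s = 85.7 Mbps.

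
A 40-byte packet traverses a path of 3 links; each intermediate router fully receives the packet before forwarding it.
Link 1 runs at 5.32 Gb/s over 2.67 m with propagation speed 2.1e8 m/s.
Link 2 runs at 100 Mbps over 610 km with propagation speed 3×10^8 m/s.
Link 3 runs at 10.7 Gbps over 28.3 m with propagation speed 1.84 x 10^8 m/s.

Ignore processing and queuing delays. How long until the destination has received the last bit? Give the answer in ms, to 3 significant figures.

L = 40 × 8 = 320 bits.
Transmission delays (L/R per hop): 6.01504e-05, 0.0032, 2.99065e-05 ms; sum = 0.00329006 ms.
Propagation delays (d/s per hop): 1.27143e-05, 2.03333, 0.000153804 ms; sum = 2.0335 ms.
End-to-end = 2.04 ms.

2.04 ms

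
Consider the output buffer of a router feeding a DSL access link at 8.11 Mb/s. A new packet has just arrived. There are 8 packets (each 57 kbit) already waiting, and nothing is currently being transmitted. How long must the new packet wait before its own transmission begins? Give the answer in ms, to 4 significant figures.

Each queued packet: L/R = 57000/8.11e+06 = 7.02836 ms.
8 queued → 56.2269 ms.
Queuing delay = 56.23 ms.

56.23 ms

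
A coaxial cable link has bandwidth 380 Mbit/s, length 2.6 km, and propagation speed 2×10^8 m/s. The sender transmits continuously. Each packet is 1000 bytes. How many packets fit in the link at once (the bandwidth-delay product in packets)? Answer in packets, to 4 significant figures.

0.6175 packets

Propagation delay = 2600 / 200000000 = 1.3e-05 s.
BDP = R × t_prop = 380000000 × 1.3e-05 = 4940 bits.
In packets of 8000 bits: 0.6175 packets.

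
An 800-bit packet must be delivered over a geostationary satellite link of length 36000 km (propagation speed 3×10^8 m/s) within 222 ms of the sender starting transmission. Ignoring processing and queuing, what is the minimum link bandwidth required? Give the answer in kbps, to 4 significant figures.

7.843 kbps

Propagation delay = 36000000 / 300000000 = 120 ms.
Transmission budget = 222 − 120 = 102 ms.
R ≥ L / t_tx = 800 bits / 0.102 s = 7.843 kbps.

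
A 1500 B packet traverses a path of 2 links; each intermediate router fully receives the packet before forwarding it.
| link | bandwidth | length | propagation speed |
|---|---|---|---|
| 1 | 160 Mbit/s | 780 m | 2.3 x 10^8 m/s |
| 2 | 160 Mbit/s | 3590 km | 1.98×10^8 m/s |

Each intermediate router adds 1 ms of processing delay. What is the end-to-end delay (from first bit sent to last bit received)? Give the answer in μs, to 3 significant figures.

19300 μs

L = 1500 × 8 = 12000 bits.
Transmission delay per hop = L/R = 12000/160000000 = 75 μs; 2 hops → 150 μs.
Propagation delays (d/s per hop): 3.3913, 18131.3 μs; sum = 18134.7 μs.
Processing at 1 router(s): 1 × 1 ms = 1000 μs.
End-to-end = 19300 μs.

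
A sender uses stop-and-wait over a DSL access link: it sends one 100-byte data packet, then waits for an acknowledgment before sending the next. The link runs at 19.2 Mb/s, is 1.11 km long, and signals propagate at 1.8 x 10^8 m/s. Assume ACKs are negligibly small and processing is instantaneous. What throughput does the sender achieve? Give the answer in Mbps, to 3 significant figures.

14.8 Mbps

t_tx = L/R = 800/19200000 = 4.16667e-05 s.
t_prop = 1110/180000000 = 6.16667e-06 s; RTT = 1.23333e-05 s.
Cycle = t_tx + RTT = 5.4e-05 s.
Throughput = L / cycle = 800 / 5.4e-05 = 14.8 Mbps.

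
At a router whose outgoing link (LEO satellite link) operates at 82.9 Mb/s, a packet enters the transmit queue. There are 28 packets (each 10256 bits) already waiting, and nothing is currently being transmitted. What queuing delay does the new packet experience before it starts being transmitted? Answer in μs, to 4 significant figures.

Each queued packet: L/R = 10256/82900000 = 123.715 μs.
28 queued → 3464.03 μs.
Queuing delay = 3464 μs.

3464 μs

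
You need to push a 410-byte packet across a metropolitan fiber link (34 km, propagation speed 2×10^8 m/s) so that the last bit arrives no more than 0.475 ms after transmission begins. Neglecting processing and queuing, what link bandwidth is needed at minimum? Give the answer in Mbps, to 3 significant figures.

L = 3280 bits.
Propagation delay = 34000 / 200000000 = 0.17 ms.
Transmission budget = 0.475 − 0.17 = 0.305 ms.
R ≥ L / t_tx = 3280 bits / 0.000305 s = 10.8 Mbps.

10.8 Mbps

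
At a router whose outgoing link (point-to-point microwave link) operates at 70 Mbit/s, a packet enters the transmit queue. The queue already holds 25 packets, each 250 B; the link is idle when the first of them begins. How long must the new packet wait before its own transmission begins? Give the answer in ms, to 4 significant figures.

Each queued packet: L/R = 2000/70000000 = 0.0285714 ms.
25 queued → 0.714286 ms.
Queuing delay = 0.7143 ms.

0.7143 ms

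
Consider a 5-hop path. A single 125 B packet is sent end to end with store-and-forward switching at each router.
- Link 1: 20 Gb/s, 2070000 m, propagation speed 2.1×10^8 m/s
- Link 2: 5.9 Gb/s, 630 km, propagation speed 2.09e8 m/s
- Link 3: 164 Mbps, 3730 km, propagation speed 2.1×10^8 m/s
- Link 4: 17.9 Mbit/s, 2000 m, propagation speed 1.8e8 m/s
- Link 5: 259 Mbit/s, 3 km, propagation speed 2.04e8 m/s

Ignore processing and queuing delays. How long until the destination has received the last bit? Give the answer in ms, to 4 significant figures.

30.73 ms

L = 125 × 8 = 1000 bits.
Transmission delays (L/R per hop): 5e-05, 0.000169492, 0.00609756, 0.0558659, 0.003861 ms; sum = 0.066044 ms.
Propagation delays (d/s per hop): 9.85714, 3.01435, 17.7619, 0.0111111, 0.0147059 ms; sum = 30.6592 ms.
End-to-end = 30.73 ms.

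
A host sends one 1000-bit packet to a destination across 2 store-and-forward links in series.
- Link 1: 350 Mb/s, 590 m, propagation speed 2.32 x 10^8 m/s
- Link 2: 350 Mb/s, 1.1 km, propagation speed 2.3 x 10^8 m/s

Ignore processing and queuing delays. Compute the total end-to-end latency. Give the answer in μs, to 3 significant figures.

13.0 μs

Transmission delay per hop = L/R = 1000/350000000 = 2.85714 μs; 2 hops → 5.71429 μs.
Propagation delays (d/s per hop): 2.5431, 4.78261 μs; sum = 7.32571 μs.
End-to-end = 13.0 μs.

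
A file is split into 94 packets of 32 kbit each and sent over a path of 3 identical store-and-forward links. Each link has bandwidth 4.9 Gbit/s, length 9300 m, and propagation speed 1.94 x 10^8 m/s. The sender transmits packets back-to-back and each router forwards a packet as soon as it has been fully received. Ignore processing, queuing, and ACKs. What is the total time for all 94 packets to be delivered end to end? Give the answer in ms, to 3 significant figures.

Per-hop transmission t_tx = L/R = 32000/4900000000 = 0.00653061 ms.
Per-hop propagation t_prop = 9300/194000000 = 0.0479381 ms.
Pipeline fill: first packet needs 3·t_tx to clear all hops; remaining 93 packets each add one t_tx.
Total = (3+94-1)·t_tx + 3·t_prop = 96·0.00653061 + 3·0.0479381 = 0.771 ms.

0.771 ms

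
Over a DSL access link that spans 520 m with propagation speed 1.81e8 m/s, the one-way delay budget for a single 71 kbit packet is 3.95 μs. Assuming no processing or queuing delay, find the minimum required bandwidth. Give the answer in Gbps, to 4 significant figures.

Propagation delay = 520 / 181000000 = 2.87293 μs.
Transmission budget = 3.95 − 2.87293 = 1.07707 μs.
R ≥ L / t_tx = 71000 bits / 1.07707e-06 s = 65.92 Gbps.

65.92 Gbps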